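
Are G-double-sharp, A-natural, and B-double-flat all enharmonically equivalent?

Yes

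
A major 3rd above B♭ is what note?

D

A third above B lands on the letter D.
A major third spans 4 semitones, so Bb moves to pitch class 2. On the letter D that is D.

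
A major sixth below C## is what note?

C down a major sixth is Eb, so the target letter is E.
From C##, a major sixth is 9 semitones down: E#.

E#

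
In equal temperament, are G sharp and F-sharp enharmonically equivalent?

No

G# is pitch class 8; F# is pitch class 6.
The pitch classes differ (8 vs. 6), so they are not enharmonic equivalents.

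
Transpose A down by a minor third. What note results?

F#

A third below A lands on the letter F.
A minor third spans 3 semitones, so A moves to pitch class 6. On the letter F that is F#.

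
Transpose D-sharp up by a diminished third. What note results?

A third above D lands on the letter F.
A diminished third spans 2 semitones, so D# moves to pitch class 5. On the letter F that is F.

F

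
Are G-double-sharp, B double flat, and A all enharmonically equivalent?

G## = pitch class 9 and Bbb = pitch class 9 and A = pitch class 9 — the same pitch class, so they are enharmonic equivalents.

Yes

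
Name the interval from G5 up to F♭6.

The letter names run G→F, a span of 6 letter steps, so the interval is some kind of seventh.
G to Fb is 9 semitones. A major seventh is 11, so 9 makes it diminished.

diminished seventh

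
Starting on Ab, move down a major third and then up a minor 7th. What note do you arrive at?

Ebb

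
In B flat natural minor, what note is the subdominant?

Eb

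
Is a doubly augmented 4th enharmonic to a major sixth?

A doubly augmented fourth spans 7 semitones; a major sixth spans 9.
The spans differ, so they are not enharmonic equivalents.

No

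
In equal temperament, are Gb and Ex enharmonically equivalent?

Gb = pitch class 6 and E## = pitch class 6 — the same pitch class, so they are enharmonic equivalents.

Yes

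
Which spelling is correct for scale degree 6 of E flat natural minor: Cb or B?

Each scale degree takes a distinct letter name. Degree 6 of a scale on E must use the letter C.
Cb and B are enharmonically the same pitch, but only Cb uses the letter C, so it is the correct spelling here.

Cb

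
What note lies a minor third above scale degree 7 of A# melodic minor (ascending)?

B#

Scale degree 7 of A# melodic minor (ascending) is G##.
A minor third (3 semitones) above G## lands on the letter B, giving B#.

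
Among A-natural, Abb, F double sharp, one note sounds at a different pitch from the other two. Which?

A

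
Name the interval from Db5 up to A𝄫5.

The letter names run D→A, a span of 4 letter steps, so the interval is some kind of fifth.
Db to Abb is 6 semitones. A perfect fifth is 7, so 6 makes it diminished.

diminished fifth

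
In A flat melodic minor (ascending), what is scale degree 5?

Degree 5 takes the letter 4 steps above A, which is E.
In melodic minor (ascending), degree 5 sits 7 semitones above the tonic. Ab + 7 semitones is pitch class 3, spelled on E as Eb.

Eb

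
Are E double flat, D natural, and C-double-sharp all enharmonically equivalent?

Yes

Ebb = pitch class 2 and D = pitch class 2 and C## = pitch class 2 — the same pitch class, so they are enharmonic equivalents.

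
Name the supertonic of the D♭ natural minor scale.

Degree 2 takes the letter 1 step above D, which is E.
In natural minor, degree 2 sits 2 semitones above the tonic. Db + 2 semitones is pitch class 3, spelled on E as Eb.

Eb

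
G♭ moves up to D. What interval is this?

Counting letters G–A–B–C–D gives a fifth.
Gb→D = 8 semitones, 1 wider than the perfect fifth (7), so augmented.

augmented fifth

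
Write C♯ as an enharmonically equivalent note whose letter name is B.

C# is pitch class 1. The letter B alone is pitch class 11.
To reach pitch class 1 from B requires an offset of +2 semitones, i.e. double sharp: B##.

B##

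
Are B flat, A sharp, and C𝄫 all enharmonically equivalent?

Yes

Bb = pitch class 10 and A# = pitch class 10 and Cbb = pitch class 10 — the same pitch class, so they are enharmonic equivalents.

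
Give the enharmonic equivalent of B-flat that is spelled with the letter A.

A#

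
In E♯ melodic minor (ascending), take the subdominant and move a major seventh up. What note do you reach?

G##

The subdominant of E# melodic minor (ascending) is A#.
A major seventh (11 semitones) above A# lands on the letter G, giving G##.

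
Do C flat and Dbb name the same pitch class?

Cb is pitch class 11; Dbb is pitch class 0.
The pitch classes differ (11 vs. 0), so they are not enharmonic equivalents.

No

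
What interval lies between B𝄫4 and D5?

The letter names run B→D, a span of 2 letter steps, so the interval is some kind of third.
Bbb to D is 5 semitones. A major third is 4, so 5 makes it augmented.

augmented third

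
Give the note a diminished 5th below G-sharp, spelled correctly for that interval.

C##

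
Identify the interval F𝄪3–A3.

diminished third

Counting letters F–G–A gives a third.
F##→A = 2 semitones, 2 narrower than the major third (4), so diminished.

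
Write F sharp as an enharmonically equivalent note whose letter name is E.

F# is pitch class 6. The letter E alone is pitch class 4.
To reach pitch class 6 from E requires an offset of +2 semitones, i.e. double sharp: E##.

E##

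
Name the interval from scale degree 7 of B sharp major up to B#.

minor second

Scale degree 7 of B# major is A##.
A## up to B#: letters A→B make it a second; 1 semitone makes it minor.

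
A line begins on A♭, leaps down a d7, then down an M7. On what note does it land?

A diminished seventh down from Ab is B (letter B, 9 semitones down).
A major seventh down from B is C (letter C, 11 semitones down).

C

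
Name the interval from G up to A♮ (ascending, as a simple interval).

major second

Counting letters G–A gives a second.
G→A = 2 semitones, exactly the major second.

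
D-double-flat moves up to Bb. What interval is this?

The letter names run D→B, a span of 5 letter steps, so the interval is some kind of sixth.
Dbb to Bb is 10 semitones. A major sixth is 9, so 10 makes it augmented.

augmented sixth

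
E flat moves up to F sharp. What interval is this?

augmented second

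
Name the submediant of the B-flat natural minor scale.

The Bb natural minor scale runs Bb C Db Eb F Gb Ab.
Degree 6 is Gb.

Gb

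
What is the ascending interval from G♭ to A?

augmented second

Counting letters G–A gives a second.
Gb→A = 3 semitones, 1 wider than the major second (2), so augmented.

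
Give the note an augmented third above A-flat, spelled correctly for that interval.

C#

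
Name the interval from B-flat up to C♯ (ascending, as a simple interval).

augmented second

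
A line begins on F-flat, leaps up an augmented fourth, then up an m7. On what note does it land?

An augmented fourth up from Fb is Bb (letter B, 6 semitones up).
A minor seventh up from Bb is Ab (letter A, 10 semitones up).

Ab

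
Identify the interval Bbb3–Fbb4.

diminished fifth

Counting letters B–C–D–E–F gives a fifth.
Bbb→Fbb = 6 semitones, 1 narrower than the perfect fifth (7), so diminished.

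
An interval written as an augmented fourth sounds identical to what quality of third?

An augmented fourth spans 6 semitones.
A third spanning 6 semitones is doubly augmented (the major third is 4).

doubly augmented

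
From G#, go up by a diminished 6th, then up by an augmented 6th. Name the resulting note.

A diminished sixth up from G# is Eb (letter E, 7 semitones up).
An augmented sixth up from Eb is C# (letter C, 10 semitones up).

C#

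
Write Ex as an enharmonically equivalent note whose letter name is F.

F#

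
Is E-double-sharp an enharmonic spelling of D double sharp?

Two spellings are enharmonically equivalent only if they share a pitch class.
Here E## → 6, D## → 4; 4 ≠ 6, so they are not.

No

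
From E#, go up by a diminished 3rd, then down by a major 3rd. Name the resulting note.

A diminished third up from E# is G (letter G, 2 semitones up).
A major third down from G is Eb (letter E, 4 semitones down).

Eb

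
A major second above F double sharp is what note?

G##

F up a major second is G, so the target letter is G.
From F##, a major second is 2 semitones up: G##.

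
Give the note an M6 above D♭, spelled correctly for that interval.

Bb

A sixth above D lands on the letter B.
A major sixth spans 9 semitones, so Db moves to pitch class 10. On the letter B that is Bb.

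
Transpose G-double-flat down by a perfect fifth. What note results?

G down a perfect fifth is C, so the target letter is C.
From Gbb, a perfect fifth is 7 semitones down: Cbb.

Cbb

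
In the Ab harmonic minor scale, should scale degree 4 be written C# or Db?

Each scale degree takes a distinct letter name. Degree 4 of a scale on A must use the letter D.
Db and C# are enharmonically the same pitch, but only Db uses the letter D, so it is the correct spelling here.

Db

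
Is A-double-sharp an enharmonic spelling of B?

Yes

A## is pitch class 11; B is pitch class 11.
All spellings map to pitch class 11, so they are enharmonically equivalent.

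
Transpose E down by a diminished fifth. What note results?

A fifth below E lands on the letter A.
A diminished fifth spans 6 semitones, so E moves to pitch class 10. On the letter A that is A#.

A#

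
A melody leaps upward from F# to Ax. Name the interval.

The letter names run F→A, a span of 2 letter steps, so the interval is some kind of third.
F# to A## is 5 semitones. A major third is 4, so 5 makes it augmented.

augmented third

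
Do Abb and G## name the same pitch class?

No

Abb is pitch class 7; G## is pitch class 9.
The pitch classes differ (7 vs. 9), so they are not enharmonic equivalents.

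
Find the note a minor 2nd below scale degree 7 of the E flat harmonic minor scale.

C#

Scale degree 7 of Eb harmonic minor is D.
A minor second (1 semitone) below D lands on the letter C, giving C#.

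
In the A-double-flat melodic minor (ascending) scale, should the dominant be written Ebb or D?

Each scale degree takes a distinct letter name. Degree 5 of a scale on A must use the letter E.
Ebb and D are enharmonically the same pitch, but only Ebb uses the letter E, so it is the correct spelling here.

Ebb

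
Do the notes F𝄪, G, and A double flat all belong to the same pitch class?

Yes

F## is pitch class 7; G is pitch class 7; Abb is pitch class 7.
All spellings map to pitch class 7, so they are enharmonically equivalent.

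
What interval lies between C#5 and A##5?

Counting letters C–D–E–F–G–A gives a sixth.
C#→A## = 10 semitones, 1 wider than the major sixth (9), so augmented.

augmented sixth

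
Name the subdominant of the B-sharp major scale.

E#

The B# major scale runs B# C## D## E# F## G## A##.
Degree 4 is E#.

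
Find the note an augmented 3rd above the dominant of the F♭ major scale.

E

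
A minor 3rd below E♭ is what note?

E down a major third is C, so the target letter is C.
From Eb, a minor third is 3 semitones down: C.

C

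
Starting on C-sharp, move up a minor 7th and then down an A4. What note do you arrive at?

A minor seventh up from C# is B (letter B, 10 semitones up).
An augmented fourth down from B is F (letter F, 6 semitones down).

F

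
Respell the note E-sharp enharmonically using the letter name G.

Gbb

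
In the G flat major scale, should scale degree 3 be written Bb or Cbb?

Bb

Each scale degree takes a distinct letter name. Degree 3 of a scale on G must use the letter B.
Bb and Cbb are enharmonically the same pitch, but only Bb uses the letter B, so it is the correct spelling here.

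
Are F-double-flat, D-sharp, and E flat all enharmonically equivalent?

Fbb = pitch class 3 and D# = pitch class 3 and Eb = pitch class 3 — the same pitch class, so they are enharmonic equivalents.

Yes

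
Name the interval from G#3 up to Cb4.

doubly diminished fourth

The letter names run G→C, a span of 3 letter steps, so the interval is some kind of fourth.
G# to Cb is 3 semitones. A perfect fourth is 5, so 3 makes it doubly diminished.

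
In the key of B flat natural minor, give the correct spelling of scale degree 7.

Ab

Degree 7 takes the letter 6 steps above B, which is A.
In natural minor, degree 7 sits 10 semitones above the tonic. Bb + 10 semitones is pitch class 8, spelled on A as Ab.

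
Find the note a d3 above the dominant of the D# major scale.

The dominant of D# major is A#.
A diminished third (2 semitones) above A# lands on the letter C, giving C.

C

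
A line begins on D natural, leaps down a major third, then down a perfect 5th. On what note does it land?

Eb

A major third down from D is Bb (letter B, 4 semitones down).
A perfect fifth down from Bb is Eb (letter E, 7 semitones down).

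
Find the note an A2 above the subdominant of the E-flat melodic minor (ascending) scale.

The subdominant of Eb melodic minor (ascending) is Ab.
An augmented second (3 semitones) above Ab lands on the letter B, giving B.

B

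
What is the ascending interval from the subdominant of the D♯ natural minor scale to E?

minor sixth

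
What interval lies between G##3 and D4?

Counting letters G–A–B–C–D gives a fifth.
G##→D = 5 semitones, 2 narrower than the perfect fifth (7), so doubly diminished.

doubly diminished fifth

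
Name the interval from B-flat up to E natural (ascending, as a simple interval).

augmented fourth

The letter names run B→E, a span of 3 letter steps, so the interval is some kind of fourth.
Bb to E is 6 semitones. A perfect fourth is 5, so 6 makes it augmented.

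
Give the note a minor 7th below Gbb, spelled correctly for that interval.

Abb

G down a major seventh is Ab, so the target letter is A.
From Gbb, a minor seventh is 10 semitones down: Abb.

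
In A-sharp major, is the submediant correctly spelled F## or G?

Each scale degree takes a distinct letter name. Degree 6 of a scale on A must use the letter F.
F## and G are enharmonically the same pitch, but only F## uses the letter F, so it is the correct spelling here.

F##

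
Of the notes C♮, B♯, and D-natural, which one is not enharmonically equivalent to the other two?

In 12-tone equal temperament, enharmonic equivalents share a pitch class. C is pitch class 0; B# is pitch class 0; D is pitch class 2.
C and B# share pitch class 0, while D is pitch class 2.

D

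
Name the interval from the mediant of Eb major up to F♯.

major seventh

The mediant of Eb major is G.
G up to F#: letters G→F make it a seventh; 11 semitones makes it major.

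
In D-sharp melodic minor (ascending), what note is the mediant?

F#

Degree 3 takes the letter 2 steps above D, which is F.
In melodic minor (ascending), degree 3 sits 3 semitones above the tonic. D# + 3 semitones is pitch class 6, spelled on F as F#.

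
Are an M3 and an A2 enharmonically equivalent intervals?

No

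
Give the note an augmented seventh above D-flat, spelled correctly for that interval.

C#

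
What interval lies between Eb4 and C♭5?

The letter names run E→C, a span of 5 letter steps, so the interval is some kind of sixth.
Eb to Cb is 8 semitones. A major sixth is 9, so 8 makes it minor.

minor sixth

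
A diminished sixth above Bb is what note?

B up a major sixth is G#, so the target letter is G.
From Bb, a diminished sixth is 7 semitones up: Gbb.

Gbb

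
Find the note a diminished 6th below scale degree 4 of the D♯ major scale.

Scale degree 4 of D# major is G#.
A diminished sixth (7 semitones) below G# lands on the letter B, giving B##.

B##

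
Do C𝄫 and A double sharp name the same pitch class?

No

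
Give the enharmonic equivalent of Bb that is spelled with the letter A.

Plain A sits 1 semitone below Bb, so on the letter A the same pitch needs a sharp: A#.

A#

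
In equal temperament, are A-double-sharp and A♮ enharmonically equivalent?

No

A## is pitch class 11; A is pitch class 9.
The pitch classes differ (11 vs. 9), so they are not enharmonic equivalents.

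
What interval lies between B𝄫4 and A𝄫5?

minor seventh

The letter names run B→A, a span of 6 letter steps, so the interval is some kind of seventh.
Bbb to Abb is 10 semitones. A major seventh is 11, so 10 makes it minor.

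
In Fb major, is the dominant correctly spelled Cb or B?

Each scale degree takes a distinct letter name. Degree 5 of a scale on F must use the letter C.
Cb and B are enharmonically the same pitch, but only Cb uses the letter C, so it is the correct spelling here.

Cb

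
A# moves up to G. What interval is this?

The letter names run A→G, a span of 6 letter steps, so the interval is some kind of seventh.
A# to G is 9 semitones. A major seventh is 11, so 9 makes it diminished.

diminished seventh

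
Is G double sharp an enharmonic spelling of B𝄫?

Yes

G## is pitch class 9; Bbb is pitch class 9.
All spellings map to pitch class 9, so they are enharmonically equivalent.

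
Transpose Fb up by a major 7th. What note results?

F up a major seventh is E, so the target letter is E.
From Fb, a major seventh is 11 semitones up: Eb.

Eb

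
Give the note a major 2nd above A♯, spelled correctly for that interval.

B#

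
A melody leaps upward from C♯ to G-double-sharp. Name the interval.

The letter names run C→G, a span of 4 letter steps, so the interval is some kind of fifth.
C# to G## is 8 semitones. A perfect fifth is 7, so 8 makes it augmented.

augmented fifth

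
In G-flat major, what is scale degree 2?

Ab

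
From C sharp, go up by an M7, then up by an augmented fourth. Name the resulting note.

E##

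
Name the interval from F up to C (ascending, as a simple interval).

The letter names run F→C, a span of 4 letter steps, so the interval is some kind of fifth.
F to C is 7 semitones. A perfect fifth is 7, so 7 makes it perfect.

perfect fifth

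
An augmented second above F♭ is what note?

F up a major second is G, so the target letter is G.
From Fb, an augmented second is 3 semitones up: G.

G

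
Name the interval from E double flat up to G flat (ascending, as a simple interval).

major third

Counting letters E–F–G gives a third.
Ebb→Gb = 4 semitones, exactly the major third.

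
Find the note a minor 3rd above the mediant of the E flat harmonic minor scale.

Bbb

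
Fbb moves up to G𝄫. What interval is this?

major second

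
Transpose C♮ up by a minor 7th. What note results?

Bb

C up a major seventh is B, so the target letter is B.
From C, a minor seventh is 10 semitones up: Bb.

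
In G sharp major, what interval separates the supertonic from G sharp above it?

minor seventh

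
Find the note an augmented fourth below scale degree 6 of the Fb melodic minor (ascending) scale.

Scale degree 6 of Fb melodic minor (ascending) is Db.
An augmented fourth (6 semitones) below Db lands on the letter A, giving Abb.

Abb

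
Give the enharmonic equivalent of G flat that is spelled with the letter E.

E##

Plain E sits 2 semitones below Gb, so on the letter E the same pitch needs a double sharp: E##.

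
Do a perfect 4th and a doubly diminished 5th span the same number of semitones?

Yes

A perfect fourth spans 5 semitones; a doubly diminished fifth spans 5.
They are enharmonically equivalent.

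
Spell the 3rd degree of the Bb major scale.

Degree 3 takes the letter 2 steps above B, which is D.
In major, degree 3 sits 4 semitones above the tonic. Bb + 4 semitones is pitch class 2, spelled on D as D.

D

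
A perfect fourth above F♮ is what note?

Bb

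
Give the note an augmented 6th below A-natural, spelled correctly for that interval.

A sixth below A lands on the letter C.
An augmented sixth spans 10 semitones, so A moves to pitch class 11. On the letter C that is Cb.

Cb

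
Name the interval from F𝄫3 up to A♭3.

Counting letters F–G–A gives a third.
Fbb→Ab = 5 semitones, 1 wider than the major third (4), so augmented.

augmented third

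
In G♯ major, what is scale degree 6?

E#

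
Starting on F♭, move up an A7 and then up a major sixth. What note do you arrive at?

An augmented seventh up from Fb is E (letter E, 12 semitones up).
A major sixth up from E is C# (letter C, 9 semitones up).

C#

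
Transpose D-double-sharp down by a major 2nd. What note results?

D down a major second is C, so the target letter is C.
From D##, a major second is 2 semitones down: C##.

C##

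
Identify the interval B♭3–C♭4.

The letter names run B→C, a span of 1 letter step, so the interval is some kind of second.
Bb to Cb is 1 semitone. A major second is 2, so 1 makes it minor.

minor second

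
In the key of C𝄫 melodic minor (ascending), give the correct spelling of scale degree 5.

Gbb

Degree 5 takes the letter 4 steps above C, which is G.
In melodic minor (ascending), degree 5 sits 7 semitones above the tonic. Cbb + 7 semitones is pitch class 5, spelled on G as Gbb.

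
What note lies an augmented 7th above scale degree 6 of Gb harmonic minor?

D

Scale degree 6 of Gb harmonic minor is Ebb.
An augmented seventh (12 semitones) above Ebb lands on the letter D, giving D.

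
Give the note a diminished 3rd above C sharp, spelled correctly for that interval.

Eb

A third above C lands on the letter E.
A diminished third spans 2 semitones, so C# moves to pitch class 3. On the letter E that is Eb.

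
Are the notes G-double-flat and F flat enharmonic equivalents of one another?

Two spellings are enharmonically equivalent only if they share a pitch class.
Here Gbb → 5, Fb → 4; 4 ≠ 5, so they are not.

No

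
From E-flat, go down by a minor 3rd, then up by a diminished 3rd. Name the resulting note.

Ebb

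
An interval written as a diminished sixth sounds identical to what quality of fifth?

perfect

A diminished sixth spans 7 semitones.
A fifth spanning 7 semitones is perfect (the perfect fifth is 7).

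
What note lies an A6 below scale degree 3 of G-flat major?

Scale degree 3 of Gb major is Bb.
An augmented sixth (10 semitones) below Bb lands on the letter D, giving Dbb.

Dbb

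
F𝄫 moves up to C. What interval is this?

doubly augmented fifth

The letter names run F→C, a span of 4 letter steps, so the interval is some kind of fifth.
Fbb to C is 9 semitones. A perfect fifth is 7, so 9 makes it doubly augmented.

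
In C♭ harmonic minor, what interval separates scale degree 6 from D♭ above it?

augmented fourth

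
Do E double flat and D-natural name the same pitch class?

Ebb = pitch class 2 and D = pitch class 2 — the same pitch class, so they are enharmonic equivalents.

Yes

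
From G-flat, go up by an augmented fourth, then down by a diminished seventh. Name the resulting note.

An augmented fourth up from Gb is C (letter C, 6 semitones up).
A diminished seventh down from C is D# (letter D, 9 semitones down).

D#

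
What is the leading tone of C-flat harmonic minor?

The Cb harmonic minor scale runs Cb Db Ebb Fb Gb Abb Bb.
Degree 7 is Bb.

Bb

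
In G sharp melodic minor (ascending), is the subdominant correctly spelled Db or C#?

Each scale degree takes a distinct letter name. Degree 4 of a scale on G must use the letter C.
C# and Db are enharmonically the same pitch, but only C# uses the letter C, so it is the correct spelling here.

C#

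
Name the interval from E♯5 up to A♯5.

perfect fourth

The letter names run E→A, a span of 3 letter steps, so the interval is some kind of fourth.
E# to A# is 5 semitones. A perfect fourth is 5, so 5 makes it perfect.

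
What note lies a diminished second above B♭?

Cbb

A second above B lands on the letter C.
A diminished second spans 0 semitones, so Bb moves to pitch class 10. On the letter C that is Cbb.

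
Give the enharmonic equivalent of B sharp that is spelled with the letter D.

Dbb

Plain D sits 2 semitones above B#, so on the letter D the same pitch needs a double flat: Dbb.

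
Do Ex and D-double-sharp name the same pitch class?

No

E## is pitch class 6; D## is pitch class 4.
The pitch classes differ (6 vs. 4), so they are not enharmonic equivalents.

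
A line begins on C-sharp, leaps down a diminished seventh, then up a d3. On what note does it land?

A diminished seventh down from C# is D## (letter D, 9 semitones down).
A diminished third up from D## is F# (letter F, 2 semitones up).

F#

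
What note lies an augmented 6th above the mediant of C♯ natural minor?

The mediant of C# natural minor is E.
An augmented sixth (10 semitones) above E lands on the letter C, giving C##.

C##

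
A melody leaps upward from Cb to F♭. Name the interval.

perfect fourth

The letter names run C→F, a span of 3 letter steps, so the interval is some kind of fourth.
Cb to Fb is 5 semitones. A perfect fourth is 5, so 5 makes it perfect.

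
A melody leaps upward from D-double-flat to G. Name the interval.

doubly augmented fourth

The letter names run D→G, a span of 3 letter steps, so the interval is some kind of fourth.
Dbb to G is 7 semitones. A perfect fourth is 5, so 7 makes it doubly augmented.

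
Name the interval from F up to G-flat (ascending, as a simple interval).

minor second

The letter names run F→G, a span of 1 letter step, so the interval is some kind of second.
F to Gb is 1 semitone. A major second is 2, so 1 makes it minor.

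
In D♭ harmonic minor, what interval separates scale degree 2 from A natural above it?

augmented fourth

Scale degree 2 of Db harmonic minor is Eb.
Eb up to A: letters E→A make it a fourth; 6 semitones makes it augmented.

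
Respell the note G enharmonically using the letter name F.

F##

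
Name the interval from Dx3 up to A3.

doubly diminished fifth

The letter names run D→A, a span of 4 letter steps, so the interval is some kind of fifth.
D## to A is 5 semitones. A perfect fifth is 7, so 5 makes it doubly diminished.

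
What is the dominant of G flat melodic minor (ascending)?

Degree 5 takes the letter 4 steps above G, which is D.
In melodic minor (ascending), degree 5 sits 7 semitones above the tonic. Gb + 7 semitones is pitch class 1, spelled on D as Db.

Db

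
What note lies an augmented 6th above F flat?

F up a major sixth is D, so the target letter is D.
From Fb, an augmented sixth is 10 semitones up: D.

D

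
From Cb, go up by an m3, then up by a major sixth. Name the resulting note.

Cb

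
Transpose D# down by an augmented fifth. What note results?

A fifth below D lands on the letter G.
An augmented fifth spans 8 semitones, so D# moves to pitch class 7. On the letter G that is G.

G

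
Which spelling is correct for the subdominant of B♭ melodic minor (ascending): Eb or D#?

Eb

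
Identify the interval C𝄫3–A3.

doubly augmented sixth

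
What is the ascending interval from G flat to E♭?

The letter names run G→E, a span of 5 letter steps, so the interval is some kind of sixth.
Gb to Eb is 9 semitones. A major sixth is 9, so 9 makes it major.

major sixth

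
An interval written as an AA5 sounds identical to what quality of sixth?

A doubly augmented fifth spans 9 semitones.
A sixth spanning 9 semitones is major (the major sixth is 9).

major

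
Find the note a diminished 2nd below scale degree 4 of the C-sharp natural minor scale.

E##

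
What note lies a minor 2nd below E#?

E down a major second is D, so the target letter is D.
From E#, a minor second is 1 semitone down: D##.

D##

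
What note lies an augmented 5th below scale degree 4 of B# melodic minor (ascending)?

A

Scale degree 4 of B# melodic minor (ascending) is E#.
An augmented fifth (8 semitones) below E# lands on the letter A, giving A.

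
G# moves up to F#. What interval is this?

minor seventh

The letter names run G→F, a span of 6 letter steps, so the interval is some kind of seventh.
G# to F# is 10 semitones. A major seventh is 11, so 10 makes it minor.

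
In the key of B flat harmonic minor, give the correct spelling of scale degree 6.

Gb

The Bb harmonic minor scale runs Bb C Db Eb F Gb A.
Degree 6 is Gb.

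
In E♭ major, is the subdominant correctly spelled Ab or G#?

Ab

Each scale degree takes a distinct letter name. Degree 4 of a scale on E must use the letter A.
Ab and G# are enharmonically the same pitch, but only Ab uses the letter A, so it is the correct spelling here.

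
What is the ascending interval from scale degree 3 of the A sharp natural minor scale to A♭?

diminished sixth

Scale degree 3 of A# natural minor is C#.
C# up to Ab: letters C→A make it a sixth; 7 semitones makes it diminished.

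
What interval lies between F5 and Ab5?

Counting letters F–G–A gives a third.
F→Ab = 3 semitones, 1 narrower than the major third (4), so minor.

minor third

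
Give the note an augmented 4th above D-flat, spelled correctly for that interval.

D up a perfect fourth is G, so the target letter is G.
From Db, an augmented fourth is 6 semitones up: G.

G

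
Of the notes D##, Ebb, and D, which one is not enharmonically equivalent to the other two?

D##

In 12-tone equal temperament, enharmonic equivalents share a pitch class. D## is pitch class 4; Ebb is pitch class 2; D is pitch class 2.
Ebb and D share pitch class 2, while D## is pitch class 4.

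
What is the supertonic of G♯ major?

A#

Degree 2 takes the letter 1 step above G, which is A.
In major, degree 2 sits 2 semitones above the tonic. G# + 2 semitones is pitch class 10, spelled on A as A#.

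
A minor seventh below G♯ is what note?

A seventh below G lands on the letter A.
A minor seventh spans 10 semitones, so G# moves to pitch class 10. On the letter A that is A#.

A#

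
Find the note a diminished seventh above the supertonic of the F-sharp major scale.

The supertonic of F# major is G#.
A diminished seventh (9 semitones) above G# lands on the letter F, giving F.

F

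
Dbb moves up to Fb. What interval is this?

Counting letters D–E–F gives a third.
Dbb→Fb = 4 semitones, exactly the major third.

major third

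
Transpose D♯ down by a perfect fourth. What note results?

D down a perfect fourth is A, so the target letter is A.
From D#, a perfect fourth is 5 semitones down: A#.

A#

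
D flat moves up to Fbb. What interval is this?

diminished third

The letter names run D→F, a span of 2 letter steps, so the interval is some kind of third.
Db to Fbb is 2 semitones. A major third is 4, so 2 makes it diminished.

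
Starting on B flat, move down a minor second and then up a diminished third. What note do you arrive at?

Cb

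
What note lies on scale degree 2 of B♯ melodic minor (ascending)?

C##

Degree 2 takes the letter 1 step above B, which is C.
In melodic minor (ascending), degree 2 sits 2 semitones above the tonic. B# + 2 semitones is pitch class 2, spelled on C as C##.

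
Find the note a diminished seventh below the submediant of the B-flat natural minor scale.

The submediant of Bb natural minor is Gb.
A diminished seventh (9 semitones) below Gb lands on the letter A, giving A.

A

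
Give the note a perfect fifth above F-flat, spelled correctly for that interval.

F up a perfect fifth is C, so the target letter is C.
From Fb, a perfect fifth is 7 semitones up: Cb.

Cb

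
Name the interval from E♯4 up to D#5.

minor seventh

The letter names run E→D, a span of 6 letter steps, so the interval is some kind of seventh.
E# to D# is 10 semitones. A major seventh is 11, so 10 makes it minor.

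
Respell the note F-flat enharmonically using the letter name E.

Fb is pitch class 4. The letter E alone is pitch class 4.
Pitch class 4 on E needs no accidental: E.

E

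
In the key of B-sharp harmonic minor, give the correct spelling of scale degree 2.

The B# harmonic minor scale runs B# C## D# E# F## G# A##.
Degree 2 is C##.

C##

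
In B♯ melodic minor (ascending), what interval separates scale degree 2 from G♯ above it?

diminished fifth

Scale degree 2 of B# melodic minor (ascending) is C##.
C## up to G#: letters C→G make it a fifth; 6 semitones makes it diminished.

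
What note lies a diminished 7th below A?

B#

A down a major seventh is Bb, so the target letter is B.
From A, a diminished seventh is 9 semitones down: B#.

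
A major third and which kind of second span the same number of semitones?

doubly augmented

A major third spans 4 semitones.
A second spanning 4 semitones is doubly augmented (the major second is 2).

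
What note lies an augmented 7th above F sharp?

E##

A seventh above F lands on the letter E.
An augmented seventh spans 12 semitones, so F# moves to pitch class 6. On the letter E that is E##.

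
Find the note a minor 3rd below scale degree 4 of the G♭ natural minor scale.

Ab

Scale degree 4 of Gb natural minor is Cb.
A minor third (3 semitones) below Cb lands on the letter A, giving Ab.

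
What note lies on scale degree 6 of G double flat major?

Ebb

The Gbb major scale runs Gbb Abb Bbb Cbb Dbb Ebb Fb.
Degree 6 is Ebb.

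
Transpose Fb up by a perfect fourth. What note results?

Bbb

F up a perfect fourth is Bb, so the target letter is B.
From Fb, a perfect fourth is 5 semitones up: Bbb.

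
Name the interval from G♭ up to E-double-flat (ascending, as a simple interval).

minor sixth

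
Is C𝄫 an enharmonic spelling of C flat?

No

Two spellings are enharmonically equivalent only if they share a pitch class.
Here Cbb → 10, Cb → 11; 10 ≠ 11, so they are not.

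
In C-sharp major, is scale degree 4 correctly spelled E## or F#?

F#

Each scale degree takes a distinct letter name. Degree 4 of a scale on C must use the letter F.
F# and E## are enharmonically the same pitch, but only F# uses the letter F, so it is the correct spelling here.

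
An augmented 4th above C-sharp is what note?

C up a perfect fourth is F, so the target letter is F.
From C#, an augmented fourth is 6 semitones up: F##.

F##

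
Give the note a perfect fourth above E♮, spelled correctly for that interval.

E up a perfect fourth is A, so the target letter is A.
From E, a perfect fourth is 5 semitones up: A.

A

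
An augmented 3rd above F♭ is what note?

A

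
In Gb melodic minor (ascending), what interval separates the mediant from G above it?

augmented sixth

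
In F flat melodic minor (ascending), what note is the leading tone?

Eb

The Fb melodic minor (ascending) scale runs Fb Gb Abb Bbb Cb Db Eb.
Degree 7 is Eb.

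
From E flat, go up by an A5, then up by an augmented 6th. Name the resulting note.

G##

An augmented fifth up from Eb is B (letter B, 8 semitones up).
An augmented sixth up from B is G## (letter G, 10 semitones up).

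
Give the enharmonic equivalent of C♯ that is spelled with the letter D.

C# is pitch class 1. The letter D alone is pitch class 2.
To reach pitch class 1 from D requires an offset of -1 semitone, i.e. flat: Db.

Db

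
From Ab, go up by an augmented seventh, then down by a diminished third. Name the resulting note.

An augmented seventh up from Ab is G# (letter G, 12 semitones up).
A diminished third down from G# is E## (letter E, 2 semitones down).

E##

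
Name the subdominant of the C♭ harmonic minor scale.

Fb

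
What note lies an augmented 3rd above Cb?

E

C up a major third is E, so the target letter is E.
From Cb, an augmented third is 5 semitones up: E.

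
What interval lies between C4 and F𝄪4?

Counting letters C–D–E–F gives a fourth.
C→F## = 7 semitones, 2 wider than the perfect fourth (5), so doubly augmented.

doubly augmented fourth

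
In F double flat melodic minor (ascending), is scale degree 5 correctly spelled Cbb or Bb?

Cbb

Each scale degree takes a distinct letter name. Degree 5 of a scale on F must use the letter C.
Cbb and Bb are enharmonically the same pitch, but only Cbb uses the letter C, so it is the correct spelling here.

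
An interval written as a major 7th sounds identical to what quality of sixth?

A major seventh spans 11 semitones.
A sixth spanning 11 semitones is doubly augmented (the major sixth is 9).

doubly augmented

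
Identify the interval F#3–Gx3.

The letter names run F→G, a span of 1 letter step, so the interval is some kind of second.
F# to G## is 3 semitones. A major second is 2, so 3 makes it augmented.

augmented second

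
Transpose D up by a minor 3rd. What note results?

A third above D lands on the letter F.
A minor third spans 3 semitones, so D moves to pitch class 5. On the letter F that is F.

F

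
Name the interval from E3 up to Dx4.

Counting letters E–F–G–A–B–C–D gives a seventh.
E→D## = 12 semitones, 1 wider than the major seventh (11), so augmented.

augmented seventh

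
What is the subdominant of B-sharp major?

E#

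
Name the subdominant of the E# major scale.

Degree 4 takes the letter 3 steps above E, which is A.
In major, degree 4 sits 5 semitones above the tonic. E# + 5 semitones is pitch class 10, spelled on A as A#.

A#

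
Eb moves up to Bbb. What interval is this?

diminished fifth

The letter names run E→B, a span of 4 letter steps, so the interval is some kind of fifth.
Eb to Bbb is 6 semitones. A perfect fifth is 7, so 6 makes it diminished.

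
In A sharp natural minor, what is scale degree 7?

G#

Degree 7 takes the letter 6 steps above A, which is G.
In natural minor, degree 7 sits 10 semitones above the tonic. A# + 10 semitones is pitch class 8, spelled on G as G#.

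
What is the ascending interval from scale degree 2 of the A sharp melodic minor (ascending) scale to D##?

Scale degree 2 of A# melodic minor (ascending) is B#.
B# up to D##: letters B→D make it a third; 4 semitones makes it major.

major third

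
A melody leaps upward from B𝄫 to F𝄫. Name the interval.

diminished fifth

Counting letters B–C–D–E–F gives a fifth.
Bbb→Fbb = 6 semitones, 1 narrower than the perfect fifth (7), so diminished.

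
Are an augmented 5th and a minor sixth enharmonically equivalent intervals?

Yes

An augmented fifth spans 8 semitones; a minor sixth spans 8.
They are enharmonically equivalent.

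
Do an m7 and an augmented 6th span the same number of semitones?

Yes

A minor seventh spans 10 semitones; an augmented sixth spans 10.
They are enharmonically equivalent.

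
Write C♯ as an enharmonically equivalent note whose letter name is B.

C# is pitch class 1. The letter B alone is pitch class 11.
To reach pitch class 1 from B requires an offset of +2 semitones, i.e. double sharp: B##.

B##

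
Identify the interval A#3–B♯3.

major second

The letter names run A→B, a span of 1 letter step, so the interval is some kind of second.
A# to B# is 2 semitones. A major second is 2, so 2 makes it major.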